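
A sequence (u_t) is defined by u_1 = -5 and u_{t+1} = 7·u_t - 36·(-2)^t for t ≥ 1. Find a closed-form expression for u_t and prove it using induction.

u_t = (-2)^(t + 2) + 3·7^(t - 1)

Computing the first terms: u_1 = -5, u_2 = 37, u_3 = 115. This suggests u_t = (-2)^(t + 2) + 3·7^(t - 1).
Base case (t = 1): the formula gives -5 = -5 = u_1.
For the inductive step, assume it holds for an arbitrary i ≥ 1, so u_i = (-2)^(i + 2) + 3·7^(i - 1).
Then u_{i+1} = 7·u_i - 36·(-2)^i = 7·((-2)^(i + 2) + 3·7^(i - 1)) - 36·(-2)^i = (-2)^(i + 3) + 3·7^i = (-2)^((i+1) + 2) + 3·7^((i+1) - 1),
which is the claimed formula at t = i+1.
Hence, by induction on t, the claim holds for every t ≥ 1.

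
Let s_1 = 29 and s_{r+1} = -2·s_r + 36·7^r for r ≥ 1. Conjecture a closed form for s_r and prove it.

s_r = (-2)^(r - 1) + 4·7^r

Computing the first terms: s_1 = 29, s_2 = 194, s_3 = 1376. This suggests s_r = (-2)^(r - 1) + 4·7^r.
When r = 1: the formula gives 29 = 29 = s_1.
Suppose the result is true for r = k, so s_k = (-2)^(k - 1) + 4·7^k.
Then s_{k+1} = -2·s_k + 36·7^k = -2·((-2)^(k - 1) + 4·7^k) + 36·7^k = (-2)^k + 4·7^(k + 1) = (-2)^((k+1) - 1) + 4·7^(k+1),
which is the claimed formula at r = k+1.
This completes the induction.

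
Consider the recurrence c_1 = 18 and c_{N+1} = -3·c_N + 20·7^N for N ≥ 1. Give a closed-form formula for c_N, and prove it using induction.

Computing the first terms: c_1 = 18, c_2 = 86, c_3 = 722. This suggests c_N = 4(-3)^(N - 1) + 2·7^N.
For the base case N = 1: the formula gives 18 = 18 = c_1.
For the inductive step, assume it holds for an arbitrary m ≥ 1, so c_m = 4(-3)^(m - 1) + 2·7^m.
Then c_{m+1} = -3·c_m + 20·7^m = -3·(4(-3)^(m - 1) + 2·7^m) + 20·7^m = 4(-3)^m + 2·7^(m + 1) = 4(-3)^((m+1) - 1) + 2·7^(m+1),
which is the claimed formula at N = m+1.
By the principle of mathematical induction, the result holds for all N ≥ 1.

c_N = 4(-3)^(N - 1) + 2·7^N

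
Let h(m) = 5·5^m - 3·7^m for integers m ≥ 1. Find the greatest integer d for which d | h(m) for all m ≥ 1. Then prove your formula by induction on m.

Computing the first values: h(1) = 4 and h(2) = -22; gcd(4, -22) = 2, so d ≤ 2.
We prove 2 | 5·5^m - 3·7^m for all m ≥ 1 by induction on m.
For the base case m = 1: h(1) = 4 = 2·(2), so 2 | h(1).
Inductive step: suppose the statement holds for some p ≥ 1, i.e. 2 | h(p). Then
h(p+1) − 7·h(p) = (5·5^(p+1) - 3·7^(p+1)) − 7·(5·5^p - 3·7^p) = (5)·5^p·(5 − 7) = (-10)·5^p. Since 2 | h(p) by the inductive hypothesis, 2 | 7·h(p); and 2 | -10 since -10 = 2·-5. Therefore 2 | h(p+1).
By the principle of mathematical induction, the result holds for all m ≥ 1.
Therefore the largest such d is 2.

d = 2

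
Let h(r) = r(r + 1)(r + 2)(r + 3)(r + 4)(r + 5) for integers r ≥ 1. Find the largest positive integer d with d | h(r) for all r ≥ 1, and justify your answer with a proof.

Computing the first values: h(1) = 720 and h(2) = 5040; gcd(720, 5040) = 720, so d ≤ 720.
We prove 720 | r(r + 1)(r + 2)(r + 3)(r + 4)(r + 5) for all r ≥ 1 by induction on r.
Base case (r = 1): h(1) = 720 = 720·(1), so 720 | h(1).
Inductive step: assume the claim holds for r = k, i.e. 720 | h(k). Then
h(k+1) − h(k) = (k+1)·(k+2)·(k+3)·(k+4)·(k+5)·(k+6) − k·(k+1)·(k+2)·(k+3)·(k+4)·(k+5) = (k+1)·(k+2)·(k+3)·(k+4)·(k+5)·[(k+6) − k] = 6·(k+1)·(k+2)·(k+3)·(k+4)·(k+5). The product of 5 consecutive integers is divisible by (5)! = 120, so h(k+1) − h(k) is divisible by 6·120 = 720. By the inductive hypothesis 720 | h(k), hence 720 | h(k+1).
By the principle of mathematical induction, the result holds for all r ≥ 1.
Therefore the largest such d is 720.

d = 720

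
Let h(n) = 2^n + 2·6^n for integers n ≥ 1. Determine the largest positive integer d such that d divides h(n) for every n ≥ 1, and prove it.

Computing the first values: h(1) = 14 and h(2) = 76; gcd(14, 76) = 2, so d ≤ 2.
We prove 2 | 2^n + 2·6^n for all n ≥ 1 by induction on n.
Base case (n = 1): h(1) = 14 = 2·(7), so 2 | h(1).
Inductive step: suppose the statement holds for some r ≥ 1, i.e. 2 | h(r). Then
h(r+1) − 6·h(r) = (2^(r+1) + 2·6^(r+1)) − 6·(2^r + 2·6^r) = (1)·2^r·(2 − 6) = (-4)·2^r. Since 2 | h(r) by the inductive hypothesis, 2 | 6·h(r); and 2 | -4 since -4 = 2·-2. Therefore 2 | h(r+1).
This completes the induction.
Therefore the largest such d is 2.

d = 2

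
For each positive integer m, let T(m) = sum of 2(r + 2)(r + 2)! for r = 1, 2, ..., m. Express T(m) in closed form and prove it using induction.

We claim T(m) = 2(m + 3)! - 12 for all m ≥ 1.
For the base case m = 1: T(1) = 36, and the closed form gives 36. They agree.
Suppose the result is true for m = r, so T(r) = 2(r + 3)! - 12.
Then T(r+1) = T(r) + (2(r + 3)(r + 3)!) = (2(r + 3)! - 12) + (2(r + 3)(r + 3)!).
Simplifying, T(r+1) = 2((r+1) + 3)! - 12,
which is the closed form with m = r+1.
By induction, the statement is established for all m ≥ 1.

T(m) = 2(m + 3)! - 12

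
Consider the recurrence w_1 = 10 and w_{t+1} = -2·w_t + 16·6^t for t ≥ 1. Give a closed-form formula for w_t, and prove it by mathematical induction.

w_t = (-2)^t + 2·6^t

Computing the first terms: w_1 = 10, w_2 = 76, w_3 = 424. This suggests w_t = (-2)^t + 2·6^t.
When t = 1: the formula gives 10 = 10 = w_1.
Inductive step: suppose the statement holds for some p ≥ 1, so w_p = (-2)^p + 2·6^p.
Then w_{p+1} = -2·w_p + 16·6^p = -2·((-2)^p + 2·6^p) + 16·6^p = (-2)^(p + 1) + 2·6^(p + 1),
which is the claimed formula at t = p+1.
By induction, the statement is established for all t ≥ 1.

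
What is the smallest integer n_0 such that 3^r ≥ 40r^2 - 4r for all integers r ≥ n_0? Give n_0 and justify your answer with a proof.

At r = 6: 729 < 1416, so the inequality fails and n_0 ≥ 7. We prove 3^r ≥ 40r^2 - 4r for all r ≥ 7.
Base step (r = 7): 3^r = 2187 and 40r^2 - 4r = 1932, so 2187 ≥ 1932.
For the inductive step, assume it holds for an arbitrary k ≥ 7, so 3^k ≥ 40k^2 - 4k.
Then 3^(k + 1) = 3·(3^k) ≥ 3·(40k^2 - 4k).
Also, for k ≥ 7 we have 3·(40k^2 - 4k) ≥ 40(k+1)^2 - 4(k+1), since 3·(40k^2 - 4k) − (40(k+1)^2 - 4(k+1)) = 80k^2 - 88k - 36, which is nonnegative for all k ≥ 7.
Combining, 3^(k + 1) ≥ 40(k+1)^2 - 4(k+1).
Hence, by induction on r, the claim holds for every r ≥ 7.
Hence the smallest such n_0 is 7.

n_0 = 7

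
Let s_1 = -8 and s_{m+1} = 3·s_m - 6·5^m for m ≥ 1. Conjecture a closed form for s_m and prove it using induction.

Computing the first terms: s_1 = -8, s_2 = -54, s_3 = -312. This suggests s_m = 7·3^(m - 1) - 3·5^m.
Base case (m = 1): the formula gives -8 = -8 = s_1.
For the inductive step, assume it holds for an arbitrary p ≥ 1, so s_p = 7·3^(p - 1) - 3·5^p.
Then s_{p+1} = 3·s_p - 6·5^p = 3·(7·3^(p - 1) - 3·5^p) - 6·5^p = 7·3^p - 3·5^(p + 1) = 7·3^((p+1) - 1) - 3·5^(p+1),
which is the claimed formula at m = p+1.
Hence, by induction on m, the claim holds for every m ≥ 1.

s_m = 7·3^(m - 1) - 3·5^m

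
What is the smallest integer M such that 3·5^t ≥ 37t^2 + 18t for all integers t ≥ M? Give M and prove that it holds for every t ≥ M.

M = 4

At t = 3: 375 < 387, so the inequality fails and M ≥ 4. We prove 3·5^t ≥ 37t^2 + 18t for all t ≥ 4.
For the base case t = 4: 3·5^t = 1875 and 37t^2 + 18t = 664, so 1875 ≥ 664.
Inductive step: suppose the statement holds for some k ≥ 4, so 3·5^k ≥ 37k^2 + 18k.
Then 3·5^(k + 1) = 5·(3·5^k) ≥ 5·(37k^2 + 18k).
Also, for k ≥ 4 we have 5·(37k^2 + 18k) ≥ 37(k+1)^2 + 18(k+1), since 5·(37k^2 + 18k) − (37(k+1)^2 + 18(k+1)) = 148k^2 - 2k - 55, which is nonnegative for all k ≥ 4.
Combining, 3·5^(k + 1) ≥ 37(k+1)^2 + 18(k+1).
Hence, by induction on t, the claim holds for every t ≥ 4.
Hence the smallest such M is 4.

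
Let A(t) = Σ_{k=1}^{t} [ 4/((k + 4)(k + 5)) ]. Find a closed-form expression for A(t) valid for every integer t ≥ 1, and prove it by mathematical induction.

We claim A(t) = 4t/(5(t + 5)) for all t ≥ 1.
For the base case t = 1: A(1) = 2/15, and the closed form gives 2/15. They agree.
For the inductive step, assume it holds for an arbitrary k ≥ 1, so A(k) = 4k/(5(k + 5)).
Then A(k+1) = A(k) + (4/((k + 5)(k + 6))) = (4k/(5(k + 5))) + (4/((k + 5)(k + 6))).
Simplifying, A(k+1) = 4(k + 1)/(5(k + 6)) = 4(k+1)/(5((k+1) + 5)),
which is the closed form with t = k+1.
By the principle of mathematical induction, the result holds for all t ≥ 1.

A(t) = 4t/(5(t + 5))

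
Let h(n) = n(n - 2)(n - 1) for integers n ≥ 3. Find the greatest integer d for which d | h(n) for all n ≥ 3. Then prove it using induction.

Computing the first values: h(3) = 6 and h(4) = 24; gcd(6, 24) = 6, so d ≤ 6.
We prove 6 | n(n - 2)(n - 1) for all n ≥ 3 by induction on n.
When n = 3: h(3) = 6 = 6·(1), so 6 | h(3).
Suppose the result is true for n = j, i.e. 6 | h(j). Then
h(j+1) − h(j) = (j-1)·j·(j+1) − (j-2)·(j-1)·j = (j-1)·j·[(j+1) − (j-2)] = 3·(j-1)·j. The product of 2 consecutive integers is divisible by (2)! = 2, so h(j+1) − h(j) is divisible by 3·2 = 6. By the inductive hypothesis 6 | h(j), hence 6 | h(j+1).
This completes the induction.
Therefore the largest such d is 6.

d = 6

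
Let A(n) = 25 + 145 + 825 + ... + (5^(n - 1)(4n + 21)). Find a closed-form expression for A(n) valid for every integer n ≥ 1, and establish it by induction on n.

A(n) = 5^n(n + 5) - 5

We claim A(n) = 5^n(n + 5) - 5 for all n ≥ 1.
Base step (n = 1): A(1) = 25, and the closed form gives 25. They agree.
Suppose the result is true for n = j, so A(j) = 5^j(j + 5) - 5.
Then A(j+1) = A(j) + (5^j(4j + 25)) = (5^j(j + 5) - 5) + (5^j(4j + 25)).
Simplifying, A(j+1) = 5·5^j·j + 30·5^j - 5 = 5^(j+1)((j+1) + 5) - 5,
which is the closed form with n = j+1.
By induction, the statement is established for all n ≥ 1.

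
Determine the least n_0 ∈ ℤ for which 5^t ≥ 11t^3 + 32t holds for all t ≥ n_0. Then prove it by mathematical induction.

n_0 = 5

At t = 4: 625 < 832, so the inequality fails and n_0 ≥ 5. We prove 5^t ≥ 11t^3 + 32t for all t ≥ 5.
Base step (t = 5): 5^t = 3125 and 11t^3 + 32t = 1535, so 3125 ≥ 1535.
Inductive step: assume the claim holds for t = k, so 5^k ≥ 11k^3 + 32k.
Then 5^(k + 1) = 5·(5^k) ≥ 5·(11k^3 + 32k).
Also, for k ≥ 5 we have 5·(11k^3 + 32k) ≥ 11(k+1)^3 + 32(k+1), since 5·(11k^3 + 32k) − (11(k+1)^3 + 32(k+1)) = 44k^3 - 33k^2 + 95k - 43, which is nonnegative for all k ≥ 5.
Combining, 5^(k + 1) ≥ 11(k+1)^3 + 32(k+1).
By induction, the statement is established for all t ≥ 5.
Hence the smallest such n_0 is 5.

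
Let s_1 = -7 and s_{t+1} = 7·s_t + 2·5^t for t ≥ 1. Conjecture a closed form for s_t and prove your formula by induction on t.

Computing the first terms: s_1 = -7, s_2 = -39, s_3 = -223. This suggests s_t = -5^t - 2·7^(t - 1).
For the base case t = 1: the formula gives -7 = -7 = s_1.
Inductive step: suppose the statement holds for some r ≥ 1, so s_r = -5^r - 2·7^(r - 1).
Then s_{r+1} = 7·s_r + 2·5^r = 7·(-5^r - 2·7^(r - 1)) + 2·5^r = -5^(r + 1) - 2·7^r = -5^(r+1) - 2·7^((r+1) - 1),
which is the claimed formula at t = r+1.
Hence, by induction on t, the claim holds for every t ≥ 1.

s_t = -5^t - 2·7^(t - 1)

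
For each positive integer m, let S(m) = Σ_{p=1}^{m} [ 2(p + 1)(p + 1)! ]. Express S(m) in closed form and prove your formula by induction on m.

S(m) = 2(m + 2)! - 4

We claim S(m) = 2(m + 2)! - 4 for all m ≥ 1.
Base case (m = 1): S(1) = 8, and the closed form gives 8. They agree.
For the inductive step, assume it holds for an arbitrary p ≥ 1, so S(p) = 2(p + 2)! - 4.
Then S(p+1) = S(p) + (2(p + 2)(p + 2)!) = (2(p + 2)! - 4) + (2(p + 2)(p + 2)!).
Simplifying, S(p+1) = 2((p+1) + 2)! - 4,
which is the closed form with m = p+1.
This completes the induction.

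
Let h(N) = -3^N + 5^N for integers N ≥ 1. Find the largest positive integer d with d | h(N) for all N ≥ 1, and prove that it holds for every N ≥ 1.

Computing the first values: h(1) = 2 and h(2) = 16; gcd(2, 16) = 2, so d ≤ 2.
We prove 2 | -3^N + 5^N for all N ≥ 1 by induction on N.
Base case (N = 1): h(1) = 2 = 2·(1), so 2 | h(1).
Inductive step: assume the claim holds for N = k, i.e. 2 | h(k). Then
5^{k+1} − 3^{k+1} = 5·5^k − 3·3^k = 5·(5^k − 3^k) + (2)·3^k. The first term is divisible by 2 by the inductive hypothesis, and the second term (2)·3^k is divisible by 2 since 2 | 2. Hence 2 | h(k+1).
By induction, the statement is established for all N ≥ 1.
Therefore the largest such d is 2.

d = 2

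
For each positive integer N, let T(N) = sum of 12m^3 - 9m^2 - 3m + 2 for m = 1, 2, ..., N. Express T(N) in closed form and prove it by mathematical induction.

We claim T(N) = N(3N^3 + 3N^2 - 3N - 1) for all N ≥ 1.
For the base case N = 1: T(1) = 2, and the closed form gives 2. They agree.
Inductive step: suppose the statement holds for some m ≥ 1, so T(m) = m(3m^3 + 3m^2 - 3m - 1).
Then T(m+1) = T(m) + (12m^3 + 27m^2 + 15m + 2) = (m(3m^3 + 3m^2 - 3m - 1)) + (12m^3 + 27m^2 + 15m + 2).
Simplifying, T(m+1) = (m + 1)(3m^3 + 12m^2 + 12m + 2) = (m+1)(3(m+1)^3 + 3(m+1)^2 - 3(m+1) - 1),
which is the closed form with N = m+1.
By induction, the statement is established for all N ≥ 1.

T(N) = N(3N^3 + 3N^2 - 3N - 1)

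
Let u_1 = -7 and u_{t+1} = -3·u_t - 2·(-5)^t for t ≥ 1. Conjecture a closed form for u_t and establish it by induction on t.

u_t = -2(-3)^(t - 1) + (-5)^t

Computing the first terms: u_1 = -7, u_2 = 31, u_3 = -143. This suggests u_t = -2(-3)^(t - 1) + (-5)^t.
Base step (t = 1): the formula gives -7 = -7 = u_1.
For the inductive step, assume it holds for an arbitrary k ≥ 1, so u_k = -2(-3)^(k - 1) + (-5)^k.
Then u_{k+1} = -3·u_k - 2·(-5)^k = -3·(-2(-3)^(k - 1) + (-5)^k) - 2·(-5)^k = -2(-3)^k + (-5)^(k + 1) = -2(-3)^((k+1) - 1) + (-5)^(k+1),
which is the claimed formula at t = k+1.
By the principle of mathematical induction, the result holds for all t ≥ 1.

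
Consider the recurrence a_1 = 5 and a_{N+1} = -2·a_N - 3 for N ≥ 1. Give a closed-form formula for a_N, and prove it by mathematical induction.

Computing the first terms: a_1 = 5, a_2 = -13, a_3 = 23. This suggests a_N = -3(-2)^N - 1.
For the base case N = 1: the formula gives 5 = 5 = a_1.
Inductive step: suppose the statement holds for some i ≥ 1, so a_i = -3(-2)^i - 1.
Then a_{i+1} = -2·a_i - 3 = -2·(-3(-2)^i - 1) - 3 = -3(-2)^(i + 1) - 1,
which is the claimed formula at N = i+1.
By the principle of mathematical induction, the result holds for all N ≥ 1.

a_N = -3(-2)^N - 1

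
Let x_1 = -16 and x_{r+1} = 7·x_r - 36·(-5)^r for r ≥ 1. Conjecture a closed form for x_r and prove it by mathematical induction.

x_r = 3(-5)^r - 7^(r - 1)

Computing the first terms: x_1 = -16, x_2 = 68, x_3 = -424. This suggests x_r = 3(-5)^r - 7^(r - 1).
Base case (r = 1): the formula gives -16 = -16 = x_1.
Suppose the result is true for r = p, so x_p = 3(-5)^p - 7^(p - 1).
Then x_{p+1} = 7·x_p - 36·(-5)^p = 7·(3(-5)^p - 7^(p - 1)) - 36·(-5)^p = 3(-5)^(p + 1) - 7^p = 3(-5)^(p+1) - 7^((p+1) - 1),
which is the claimed formula at r = p+1.
Hence, by induction on r, the claim holds for every r ≥ 1.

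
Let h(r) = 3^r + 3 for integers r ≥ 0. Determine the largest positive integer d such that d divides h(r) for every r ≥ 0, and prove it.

Computing the first values: h(0) = 4 and h(1) = 6; gcd(4, 6) = 2, so d ≤ 2.
We prove 2 | 3^r + 3 for all r ≥ 0 by induction on r.
Base step (r = 0): h(0) = 4 = 2·(2), so 2 | h(0).
Suppose the result is true for r = k, i.e. 2 | h(k). Then
h(k+1) = 3^(k+1) + 3 = 3·(3^k + 3) - 6 = 3·h(k) - 6. The first term is divisible by 2 by the inductive hypothesis, and -6 is divisible by 2. Hence 2 | h(k+1).
Hence, by induction on r, the claim holds for every r ≥ 0.
Therefore the largest such d is 2.

d = 2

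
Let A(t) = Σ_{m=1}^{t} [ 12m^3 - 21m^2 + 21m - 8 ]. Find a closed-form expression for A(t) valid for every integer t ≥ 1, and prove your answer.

We claim A(t) = t(3t - 1)(t^2 + 1) for all t ≥ 1.
When t = 1: A(1) = 4, and the closed form gives 4. They agree.
Inductive step: assume the claim holds for t = m, so A(m) = m(3m^3 - m^2 + 3m - 1).
Then A(m+1) = A(m) + (12m^3 + 15m^2 + 15m + 4) = (m(3m^3 - m^2 + 3m - 1)) + (12m^3 + 15m^2 + 15m + 4).
Simplifying, A(m+1) = (m + 1)(3m + 2)(m^2 + 2m + 2) = (m+1)(3(m+1) - 1)((m+1)^2 + 1),
which is the closed form with t = m+1.
By the principle of mathematical induction, the result holds for all t ≥ 1.

A(t) = t(3t - 1)(t^2 + 1)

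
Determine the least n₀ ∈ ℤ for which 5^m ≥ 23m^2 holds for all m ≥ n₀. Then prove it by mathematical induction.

n₀ = 4

At m = 3: 125 < 207, so the inequality fails and n₀ ≥ 4. We prove 5^m ≥ 23m^2 for all m ≥ 4.
For the base case m = 4: 5^m = 625 and 23m^2 = 368, so 625 ≥ 368.
For the inductive step, assume it holds for an arbitrary p ≥ 4, so 5^p ≥ 23p^2.
Then 5^(p + 1) = 5·(5^p) ≥ 5·(23p^2).
Also, for p ≥ 4 we have 5·(23p^2) ≥ 23(p+1)^2, since 5 ≥ (1 + 1/p)^2 for all p ≥ 4.
Combining, 5^(p + 1) ≥ 23(p+1)^2.
By induction, the statement is established for all m ≥ 4.
Hence the smallest such n₀ is 4.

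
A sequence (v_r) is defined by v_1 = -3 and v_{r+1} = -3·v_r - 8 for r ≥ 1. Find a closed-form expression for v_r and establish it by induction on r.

Computing the first terms: v_1 = -3, v_2 = 1, v_3 = -11. This suggests v_r = -(-3)^(r - 1) - 2.
When r = 1: the formula gives -3 = -3 = v_1.
Inductive step: assume the claim holds for r = j, so v_j = -(-3)^(j - 1) - 2.
Then v_{j+1} = -3·v_j - 8 = -3·(-(-3)^(j - 1) - 2) - 8 = -(-3)^j - 2 = -(-3)^((j+1) - 1) - 2,
which is the claimed formula at r = j+1.
By the principle of mathematical induction, the result holds for all r ≥ 1.

v_r = -(-3)^(r - 1) - 2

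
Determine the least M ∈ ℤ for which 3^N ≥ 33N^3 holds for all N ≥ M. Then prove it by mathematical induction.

M = 10

At N = 9: 19683 < 24057, so the inequality fails and M ≥ 10. We prove 3^N ≥ 33N^3 for all N ≥ 10.
For the base case N = 10: 3^N = 59049 and 33N^3 = 33000, so 59049 ≥ 33000.
For the inductive step, assume it holds for an arbitrary i ≥ 10, so 3^i ≥ 33i^3.
Then 3^(i + 1) = 3·(3^i) ≥ 3·(33i^3).
Also, for i ≥ 10 we have 3·(33i^3) ≥ 33(i+1)^3, since 3 ≥ (1 + 1/i)^3 for all i ≥ 10.
Combining, 3^(i + 1) ≥ 33(i+1)^3.
By induction, the statement is established for all N ≥ 10.
Hence the smallest such M is 10.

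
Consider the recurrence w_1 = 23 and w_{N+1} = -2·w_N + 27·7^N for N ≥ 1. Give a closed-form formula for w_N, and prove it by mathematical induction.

w_N = -(-2)^N + 3·7^N

Computing the first terms: w_1 = 23, w_2 = 143, w_3 = 1037. This suggests w_N = -(-2)^N + 3·7^N.
For the base case N = 1: the formula gives 23 = 23 = w_1.
Inductive step: assume the claim holds for N = m, so w_m = -(-2)^m + 3·7^m.
Then w_{m+1} = -2·w_m + 27·7^m = -2·(-(-2)^m + 3·7^m) + 27·7^m = -(-2)^(m + 1) + 3·7^(m + 1),
which is the claimed formula at N = m+1.
Hence, by induction on N, the claim holds for every N ≥ 1.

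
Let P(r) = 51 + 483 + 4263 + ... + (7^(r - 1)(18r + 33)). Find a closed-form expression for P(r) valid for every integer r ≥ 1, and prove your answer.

We claim P(r) = 7^r(3r + 5) - 5 for all r ≥ 1.
Base case (r = 1): P(1) = 51, and the closed form gives 51. They agree.
Suppose the result is true for r = p, so P(p) = 7^p(3p + 5) - 5.
Then P(p+1) = P(p) + (7^p(18p + 51)) = (7^p(3p + 5) - 5) + (7^p(18p + 51)).
Simplifying, P(p+1) = 21·7^p·p + 56·7^p - 5 = 7^(p+1)(3(p+1) + 5) - 5,
which is the closed form with r = p+1.
This completes the induction.

P(r) = 7^r(3r + 5) - 5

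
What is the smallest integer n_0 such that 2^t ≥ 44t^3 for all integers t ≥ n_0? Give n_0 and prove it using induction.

n_0 = 18

At t = 17: 131072 < 216172, so the inequality fails and n_0 ≥ 18. We prove 2^t ≥ 44t^3 for all t ≥ 18.
For the base case t = 18: 2^t = 262144 and 44t^3 = 256608, so 262144 ≥ 256608.
Suppose the result is true for t = i, so 2^i ≥ 44i^3.
Then 2^(i + 1) = 2·(2^i) ≥ 2·(44i^3).
Also, for i ≥ 18 we have 2·(44i^3) ≥ 44(i+1)^3, since 2 ≥ (1 + 1/i)^3 for all i ≥ 18.
Combining, 2^(i + 1) ≥ 44(i+1)^3.
This completes the induction.
Hence the smallest such n_0 is 18.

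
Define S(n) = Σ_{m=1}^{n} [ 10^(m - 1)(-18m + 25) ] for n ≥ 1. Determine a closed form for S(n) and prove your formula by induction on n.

S(n) = 10^n(-2n + 3) - 3

We claim S(n) = 10^n(-2n + 3) - 3 for all n ≥ 1.
Base step (n = 1): S(1) = 7, and the closed form gives 7. They agree.
Suppose the result is true for n = m, so S(m) = 10^m(-2m + 3) - 3.
Then S(m+1) = S(m) + (10^m(-18m + 7)) = (10^m(-2m + 3) - 3) + (10^m(-18m + 7)).
Simplifying, S(m+1) = -20·10^m·m + 10·10^m - 3 = 10^(m+1)(-2(m+1) + 3) - 3,
which is the closed form with n = m+1.
Hence, by induction on n, the claim holds for every n ≥ 1.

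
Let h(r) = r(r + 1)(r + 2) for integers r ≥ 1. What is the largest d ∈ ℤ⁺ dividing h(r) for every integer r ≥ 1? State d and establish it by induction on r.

Computing the first values: h(1) = 6 and h(2) = 24; gcd(6, 24) = 6, so d ≤ 6.
We prove 6 | r(r + 1)(r + 2) for all r ≥ 1 by induction on r.
When r = 1: h(1) = 6 = 6·(1), so 6 | h(1).
For the inductive step, assume it holds for an arbitrary p ≥ 1, i.e. 6 | h(p). Then
h(p+1) − h(p) = (p+1)·(p+2)·(p+3) − p·(p+1)·(p+2) = (p+1)·(p+2)·[(p+3) − p] = 3·(p+1)·(p+2). The product of 2 consecutive integers is divisible by (2)! = 2, so h(p+1) − h(p) is divisible by 3·2 = 6. By the inductive hypothesis 6 | h(p), hence 6 | h(p+1).
This completes the induction.
Therefore the largest such d is 6.

d = 6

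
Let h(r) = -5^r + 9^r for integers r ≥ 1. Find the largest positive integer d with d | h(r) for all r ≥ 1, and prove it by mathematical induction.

Computing the first values: h(1) = 4 and h(2) = 56; gcd(4, 56) = 4, so d ≤ 4.
We prove 4 | -5^r + 9^r for all r ≥ 1 by induction on r.
Base case (r = 1): h(1) = 4 = 4·(1), so 4 | h(1).
Inductive step: assume the claim holds for r = i, i.e. 4 | h(i). Then
9^{i+1} − 5^{i+1} = 9·9^i − 5·5^i = 9·(9^i − 5^i) + (4)·5^i. The first term is divisible by 4 by the inductive hypothesis, and the second term (4)·5^i is divisible by 4 since 4 | 4. Hence 4 | h(i+1).
By induction, the statement is established for all r ≥ 1.
Therefore the largest such d is 4.

d = 4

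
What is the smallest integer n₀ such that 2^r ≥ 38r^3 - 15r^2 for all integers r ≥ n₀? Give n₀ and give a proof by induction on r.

n₀ = 18

At r = 17: 131072 < 182359, so the inequality fails and n₀ ≥ 18. We prove 2^r ≥ 38r^3 - 15r^2 for all r ≥ 18.
Base case (r = 18): 2^r = 262144 and 38r^3 - 15r^2 = 216756, so 262144 ≥ 216756.
Inductive step: assume the claim holds for r = m, so 2^m ≥ 38m^3 - 15m^2.
Then 2^(m + 1) = 2·(2^m) ≥ 2·(38m^3 - 15m^2).
Also, for m ≥ 18 we have 2·(38m^3 - 15m^2) ≥ 38(m+1)^3 - 15(m+1)^2, since 2·(38m^3 - 15m^2) − (38(m+1)^3 - 15(m+1)^2) = 38m^3 - 129m^2 - 84m - 23, which is nonnegative for all m ≥ 18.
Combining, 2^(m + 1) ≥ 38(m+1)^3 - 15(m+1)^2.
This completes the induction.
Hence the smallest such n₀ is 18.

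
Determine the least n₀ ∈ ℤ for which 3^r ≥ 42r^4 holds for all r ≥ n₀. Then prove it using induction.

At r = 12: 531441 < 870912, so the inequality fails and n₀ ≥ 13. We prove 3^r ≥ 42r^4 for all r ≥ 13.
Base case (r = 13): 3^r = 1594323 and 42r^4 = 1199562, so 1594323 ≥ 1199562.
Inductive step: suppose the statement holds for some k ≥ 13, so 3^k ≥ 42k^4.
Then 3^(k + 1) = 3·(3^k) ≥ 3·(42k^4).
Also, for k ≥ 13 we have 3·(42k^4) ≥ 42(k+1)^4, since 3 ≥ (1 + 1/k)^4 for all k ≥ 13.
Combining, 3^(k + 1) ≥ 42(k+1)^4.
Hence, by induction on r, the claim holds for every r ≥ 13.
Hence the smallest such n₀ is 13.

n₀ = 13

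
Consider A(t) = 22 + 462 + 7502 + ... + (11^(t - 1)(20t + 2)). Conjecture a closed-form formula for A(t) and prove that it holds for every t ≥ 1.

A(t) = 2·11^t·t

We claim A(t) = 2·11^t·t for all t ≥ 1.
For the base case t = 1: A(1) = 22, and the closed form gives 22. They agree.
Inductive step: assume the claim holds for t = m, so A(m) = 2·11^m·m.
Then A(m+1) = A(m) + (11^m(20m + 22)) = (2·11^m·m) + (11^m(20m + 22)).
Simplifying, A(m+1) = 22·11^m(m + 1) = 2·11^(m+1)·(m+1),
which is the closed form with t = m+1.
By induction, the statement is established for all t ≥ 1.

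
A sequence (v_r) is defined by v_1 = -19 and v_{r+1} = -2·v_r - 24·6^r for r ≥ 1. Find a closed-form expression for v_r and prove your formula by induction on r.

Computing the first terms: v_1 = -19, v_2 = -106, v_3 = -652. This suggests v_r = -(-2)^(r - 1) - 3·6^r.
When r = 1: the formula gives -19 = -19 = v_1.
Suppose the result is true for r = j, so v_j = -(-2)^(j - 1) - 3·6^j.
Then v_{j+1} = -2·v_j - 24·6^j = -2·(-(-2)^(j - 1) - 3·6^j) - 24·6^j = -(-2)^j - 3·6^(j + 1) = -(-2)^((j+1) - 1) - 3·6^(j+1),
which is the claimed formula at r = j+1.
By the principle of mathematical induction, the result holds for all r ≥ 1.

v_r = -(-2)^(r - 1) - 3·6^r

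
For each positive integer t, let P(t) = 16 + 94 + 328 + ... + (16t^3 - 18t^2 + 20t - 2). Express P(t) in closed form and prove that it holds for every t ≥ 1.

We claim P(t) = t(4t^3 + 2t^2 + 5t + 5) for all t ≥ 1.
Base step (t = 1): P(1) = 16, and the closed form gives 16. They agree.
Inductive step: assume the claim holds for t = k, so P(k) = k(4k^3 + 2k^2 + 5k + 5).
Then P(k+1) = P(k) + (16k^3 + 30k^2 + 32k + 16) = (k(4k^3 + 2k^2 + 5k + 5)) + (16k^3 + 30k^2 + 32k + 16).
Simplifying, P(k+1) = (k + 1)(4k^3 + 14k^2 + 21k + 16) = (k+1)(4(k+1)^3 + 2(k+1)^2 + 5(k+1) + 5),
which is the closed form with t = k+1.
By the principle of mathematical induction, the result holds for all t ≥ 1.

P(t) = t(4t^3 + 2t^2 + 5t + 5)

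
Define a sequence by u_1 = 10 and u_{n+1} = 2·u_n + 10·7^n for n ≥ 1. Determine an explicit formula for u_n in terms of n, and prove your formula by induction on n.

u_n = -2^(n + 1) + 2·7^n

Computing the first terms: u_1 = 10, u_2 = 90, u_3 = 670. This suggests u_n = -2^(n + 1) + 2·7^n.
Base step (n = 1): the formula gives 10 = 10 = u_1.
Inductive step: assume the claim holds for n = r, so u_r = -2^(r + 1) + 2·7^r.
Then u_{r+1} = 2·u_r + 10·7^r = 2·(-2^(r + 1) + 2·7^r) + 10·7^r = -2^(r + 2) + 2·7^(r + 1) = -2^((r+1) + 1) + 2·7^(r+1),
which is the claimed formula at n = r+1.
This completes the induction.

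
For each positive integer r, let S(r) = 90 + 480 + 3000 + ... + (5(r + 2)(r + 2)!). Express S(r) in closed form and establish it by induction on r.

S(r) = 5(r + 3)! - 30

We claim S(r) = 5(r + 3)! - 30 for all r ≥ 1.
When r = 1: S(1) = 90, and the closed form gives 90. They agree.
Inductive step: assume the claim holds for r = i, so S(i) = 5(i + 3)! - 30.
Then S(i+1) = S(i) + (5(i + 3)(i + 3)!) = (5(i + 3)! - 30) + (5(i + 3)(i + 3)!).
Simplifying, S(i+1) = 5((i+1) + 3)! - 30,
which is the closed form with r = i+1.
By induction, the statement is established for all r ≥ 1.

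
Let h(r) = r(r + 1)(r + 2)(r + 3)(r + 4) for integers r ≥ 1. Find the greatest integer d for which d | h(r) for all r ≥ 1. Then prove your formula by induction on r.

d = 120

Computing the first values: h(1) = 120 and h(2) = 720; gcd(120, 720) = 120, so d ≤ 120.
We prove 120 | r(r + 1)(r + 2)(r + 3)(r + 4) for all r ≥ 1 by induction on r.
Base step (r = 1): h(1) = 120 = 120·(1), so 120 | h(1).
For the inductive step, assume it holds for an arbitrary p ≥ 1, i.e. 120 | h(p). Then
h(p+1) − h(p) = (p+1)·(p+2)·(p+3)·(p+4)·(p+5) − p·(p+1)·(p+2)·(p+3)·(p+4) = (p+1)·(p+2)·(p+3)·(p+4)·[(p+5) − p] = 5·(p+1)·(p+2)·(p+3)·(p+4). The product of 4 consecutive integers is divisible by (4)! = 24, so h(p+1) − h(p) is divisible by 5·24 = 120. By the inductive hypothesis 120 | h(p), hence 120 | h(p+1).
By induction, the statement is established for all r ≥ 1.
Therefore the largest such d is 120.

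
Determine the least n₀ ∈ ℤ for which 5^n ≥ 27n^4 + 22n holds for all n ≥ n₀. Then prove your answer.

n₀ = 7

At n = 6: 15625 < 35124, so the inequality fails and n₀ ≥ 7. We prove 5^n ≥ 27n^4 + 22n for all n ≥ 7.
Base case (n = 7): 5^n = 78125 and 27n^4 + 22n = 64981, so 78125 ≥ 64981.
Inductive step: suppose the statement holds for some j ≥ 7, so 5^j ≥ 27j^4 + 22j.
Then 5^(j + 1) = 5·(5^j) ≥ 5·(27j^4 + 22j).
Also, for j ≥ 7 we have 5·(27j^4 + 22j) ≥ 27(j+1)^4 + 22(j+1), since 5·(27j^4 + 22j) − (27(j+1)^4 + 22(j+1)) = 108j^4 - 108j^3 - 162j^2 - 20j - 49, which is nonnegative for all j ≥ 7.
Combining, 5^(j + 1) ≥ 27(j+1)^4 + 22(j+1).
By induction, the statement is established for all n ≥ 7.
Hence the smallest such n₀ is 7.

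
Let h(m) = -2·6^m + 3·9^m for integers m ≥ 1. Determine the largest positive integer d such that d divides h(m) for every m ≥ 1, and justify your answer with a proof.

Computing the first values: h(1) = 15 and h(2) = 171; gcd(15, 171) = 3, so d ≤ 3.
We prove 3 | -2·6^m + 3·9^m for all m ≥ 1 by induction on m.
When m = 1: h(1) = 15 = 3·(5), so 3 | h(1).
Inductive step: assume the claim holds for m = i, i.e. 3 | h(i). Then
h(i+1) − 9·h(i) = (-2·6^(i+1) + 3·9^(i+1)) − 9·(-2·6^i + 3·9^i) = (-2)·6^i·(6 − 9) = (6)·6^i. Since 3 | h(i) by the inductive hypothesis, 3 | 9·h(i); and 3 | 6 since 6 = 3·2. Therefore 3 | h(i+1).
Hence, by induction on m, the claim holds for every m ≥ 1.
Therefore the largest such d is 3.

d = 3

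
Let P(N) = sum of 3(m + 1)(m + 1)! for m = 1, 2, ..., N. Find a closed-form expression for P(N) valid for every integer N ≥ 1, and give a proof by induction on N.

We claim P(N) = 3(N + 2)! - 6 for all N ≥ 1.
Base case (N = 1): P(1) = 12, and the closed form gives 12. They agree.
Suppose the result is true for N = m, so P(m) = 3(m + 2)! - 6.
Then P(m+1) = P(m) + (3(m + 2)(m + 2)!) = (3(m + 2)! - 6) + (3(m + 2)(m + 2)!).
Simplifying, P(m+1) = 3((m+1) + 2)! - 6,
which is the closed form with N = m+1.
By the principle of mathematical induction, the result holds for all N ≥ 1.

P(N) = 3(N + 2)! - 6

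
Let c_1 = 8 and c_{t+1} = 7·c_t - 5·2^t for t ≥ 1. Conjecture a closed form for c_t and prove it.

c_t = 2^t + 6·7^(t - 1)

Computing the first terms: c_1 = 8, c_2 = 46, c_3 = 302. This suggests c_t = 2^t + 6·7^(t - 1).
Base case (t = 1): the formula gives 8 = 8 = c_1.
Inductive step: assume the claim holds for t = m, so c_m = 2^m + 6·7^(m - 1).
Then c_{m+1} = 7·c_m - 5·2^m = 7·(2^m + 6·7^(m - 1)) - 5·2^m = 2^(m + 1) + 6·7^m = 2^(m+1) + 6·7^((m+1) - 1),
which is the claimed formula at t = m+1.
Hence, by induction on t, the claim holds for every t ≥ 1.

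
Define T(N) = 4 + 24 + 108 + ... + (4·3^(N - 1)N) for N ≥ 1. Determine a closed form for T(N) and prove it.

T(N) = 3^N(2N - 1) + 1

We claim T(N) = 3^N(2N - 1) + 1 for all N ≥ 1.
For the base case N = 1: T(1) = 4, and the closed form gives 4. They agree.
Inductive step: assume the claim holds for N = p, so T(p) = 3^p(2p - 1) + 1.
Then T(p+1) = T(p) + (4·3^p(p + 1)) = (3^p(2p - 1) + 1) + (4·3^p(p + 1)).
Simplifying, T(p+1) = 6·3^p·p + 3·3^p + 1 = 3^(p+1)(2(p+1) - 1) + 1,
which is the closed form with N = p+1.
Hence, by induction on N, the claim holds for every N ≥ 1.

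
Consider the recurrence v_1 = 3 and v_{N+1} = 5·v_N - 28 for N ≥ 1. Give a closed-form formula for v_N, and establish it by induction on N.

Computing the first terms: v_1 = 3, v_2 = -13, v_3 = -93. This suggests v_N = -4·5^(N - 1) + 7.
When N = 1: the formula gives 3 = 3 = v_1.
For the inductive step, assume it holds for an arbitrary p ≥ 1, so v_p = -4·5^(p - 1) + 7.
Then v_{p+1} = 5·v_p - 28 = 5·(-4·5^(p - 1) + 7) - 28 = -4·5^p + 7 = -4·5^((p+1) - 1) + 7,
which is the claimed formula at N = p+1.
This completes the induction.

v_N = -4·5^(N - 1) + 7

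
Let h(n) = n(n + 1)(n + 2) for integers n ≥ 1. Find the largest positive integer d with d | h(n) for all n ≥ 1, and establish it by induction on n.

Computing the first values: h(1) = 6 and h(2) = 24; gcd(6, 24) = 6, so d ≤ 6.
We prove 6 | n(n + 1)(n + 2) for all n ≥ 1 by induction on n.
For the base case n = 1: h(1) = 6 = 6·(1), so 6 | h(1).
Suppose the result is true for n = r, i.e. 6 | h(r). Then
h(r+1) − h(r) = (r+1)·(r+2)·(r+3) − r·(r+1)·(r+2) = (r+1)·(r+2)·[(r+3) − r] = 3·(r+1)·(r+2). The product of 2 consecutive integers is divisible by (2)! = 2, so h(r+1) − h(r) is divisible by 3·2 = 6. By the inductive hypothesis 6 | h(r), hence 6 | h(r+1).
This completes the induction.
Therefore the largest such d is 6.

d = 6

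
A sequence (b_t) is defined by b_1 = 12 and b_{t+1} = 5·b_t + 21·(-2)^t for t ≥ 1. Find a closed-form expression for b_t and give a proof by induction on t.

Computing the first terms: b_1 = 12, b_2 = 18, b_3 = 174. This suggests b_t = -3(-2)^t + 6·5^(t - 1).
For the base case t = 1: the formula gives 12 = 12 = b_1.
Inductive step: suppose the statement holds for some k ≥ 1, so b_k = -3(-2)^k + 6·5^(k - 1).
Then b_{k+1} = 5·b_k + 21·(-2)^k = 5·(-3(-2)^k + 6·5^(k - 1)) + 21·(-2)^k = -3(-2)^(k + 1) + 6·5^k = -3(-2)^(k+1) + 6·5^((k+1) - 1),
which is the claimed formula at t = k+1.
This completes the induction.

b_t = -3(-2)^t + 6·5^(t - 1)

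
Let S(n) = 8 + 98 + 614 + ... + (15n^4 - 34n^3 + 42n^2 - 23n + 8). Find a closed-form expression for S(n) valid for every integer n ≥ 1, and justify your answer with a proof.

S(n) = n(3n^4 - n^3 + 2n^2 + n + 3)

We claim S(n) = n(3n^4 - n^3 + 2n^2 + n + 3) for all n ≥ 1.
For the base case n = 1: S(1) = 8, and the closed form gives 8. They agree.
Suppose the result is true for n = r, so S(r) = r(3r^4 - r^3 + 2r^2 + r + 3).
Then S(r+1) = S(r) + (15r^4 + 26r^3 + 30r^2 + 19r + 8) = (r(3r^4 - r^3 + 2r^2 + r + 3)) + (15r^4 + 26r^3 + 30r^2 + 19r + 8).
Simplifying, S(r+1) = (r + 1)(3r^4 + 11r^3 + 17r^2 + 14r + 8) = (r+1)(3(r+1)^4 - (r+1)^3 + 2(r+1)^2 + (r+1) + 3),
which is the closed form with n = r+1.
Hence, by induction on n, the claim holds for every n ≥ 1.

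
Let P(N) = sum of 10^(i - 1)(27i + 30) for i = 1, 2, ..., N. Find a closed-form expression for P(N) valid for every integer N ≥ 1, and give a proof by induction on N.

We claim P(N) = 3·10^N(N + 1) - 3 for all N ≥ 1.
For the base case N = 1: P(1) = 57, and the closed form gives 57. They agree.
Inductive step: suppose the statement holds for some i ≥ 1, so P(i) = 3·10^i(i + 1) - 3.
Then P(i+1) = P(i) + (10^i(27i + 57)) = (3·10^i(i + 1) - 3) + (10^i(27i + 57)).
Simplifying, P(i+1) = 30·10^i·i + 60·10^i - 3 = 3·10^(i+1)((i+1) + 1) - 3,
which is the closed form with N = i+1.
By the principle of mathematical induction, the result holds for all N ≥ 1.

P(N) = 3·10^N(N + 1) - 3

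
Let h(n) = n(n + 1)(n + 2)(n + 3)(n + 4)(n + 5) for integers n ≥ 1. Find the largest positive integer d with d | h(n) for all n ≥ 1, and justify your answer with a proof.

Computing the first values: h(1) = 720 and h(2) = 5040; gcd(720, 5040) = 720, so d ≤ 720.
We prove 720 | n(n + 1)(n + 2)(n + 3)(n + 4)(n + 5) for all n ≥ 1 by induction on n.
For the base case n = 1: h(1) = 720 = 720·(1), so 720 | h(1).
Inductive step: assume the claim holds for n = i, i.e. 720 | h(i). Then
h(i+1) − h(i) = (i+1)·(i+2)·(i+3)·(i+4)·(i+5)·(i+6) − i·(i+1)·(i+2)·(i+3)·(i+4)·(i+5) = (i+1)·(i+2)·(i+3)·(i+4)·(i+5)·[(i+6) − i] = 6·(i+1)·(i+2)·(i+3)·(i+4)·(i+5). The product of 5 consecutive integers is divisible by (5)! = 120, so h(i+1) − h(i) is divisible by 6·120 = 720. By the inductive hypothesis 720 | h(i), hence 720 | h(i+1).
By induction, the statement is established for all n ≥ 1.
Therefore the largest such d is 720.

d = 720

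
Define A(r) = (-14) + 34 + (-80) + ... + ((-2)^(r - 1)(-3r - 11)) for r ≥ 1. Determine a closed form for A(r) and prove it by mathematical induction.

A(r) = (-2)^r(r + 4) - 4

We claim A(r) = (-2)^r(r + 4) - 4 for all r ≥ 1.
When r = 1: A(1) = -14, and the closed form gives -14. They agree.
Inductive step: assume the claim holds for r = j, so A(j) = (-2)^j(j + 4) - 4.
Then A(j+1) = A(j) + ((-2)^j(-3j - 14)) = ((-2)^j(j + 4) - 4) + ((-2)^j(-3j - 14)).
Simplifying, A(j+1) = -2(-2)^j·j - 10(-2)^j - 4 = (-2)^(j+1)((j+1) + 4) - 4,
which is the closed form with r = j+1.
By the principle of mathematical induction, the result holds for all r ≥ 1.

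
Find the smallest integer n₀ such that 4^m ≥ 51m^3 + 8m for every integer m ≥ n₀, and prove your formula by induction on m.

n₀ = 8

At m = 7: 16384 < 17549, so the inequality fails and n₀ ≥ 8. We prove 4^m ≥ 51m^3 + 8m for all m ≥ 8.
When m = 8: 4^m = 65536 and 51m^3 + 8m = 26176, so 65536 ≥ 26176.
Inductive step: assume the claim holds for m = i, so 4^i ≥ 51i^3 + 8i.
Then 4^(i + 1) = 4·(4^i) ≥ 4·(51i^3 + 8i).
Also, for i ≥ 8 we have 4·(51i^3 + 8i) ≥ 51(i+1)^3 + 8(i+1), since 4·(51i^3 + 8i) − (51(i+1)^3 + 8(i+1)) = 153i^3 - 153i^2 - 129i - 59, which is nonnegative for all i ≥ 8.
Combining, 4^(i + 1) ≥ 51(i+1)^3 + 8(i+1).
By the principle of mathematical induction, the result holds for all m ≥ 8.
Hence the smallest such n₀ is 8.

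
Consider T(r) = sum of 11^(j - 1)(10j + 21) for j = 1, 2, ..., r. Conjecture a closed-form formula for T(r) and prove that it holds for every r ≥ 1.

We claim T(r) = 11^r(r + 2) - 2 for all r ≥ 1.
Base case (r = 1): T(1) = 31, and the closed form gives 31. They agree.
Inductive step: assume the claim holds for r = j, so T(j) = 11^j(j + 2) - 2.
Then T(j+1) = T(j) + (11^j(10j + 31)) = (11^j(j + 2) - 2) + (11^j(10j + 31)).
Simplifying, T(j+1) = 11·11^j·j + 33·11^j - 2 = 11^(j+1)((j+1) + 2) - 2,
which is the closed form with r = j+1.
Hence, by induction on r, the claim holds for every r ≥ 1.

T(r) = 11^r(r + 2) - 2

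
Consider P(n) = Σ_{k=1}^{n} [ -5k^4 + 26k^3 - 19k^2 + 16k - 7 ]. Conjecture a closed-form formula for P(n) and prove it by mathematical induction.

P(n) = -n(n^4 - 4n^3 - 5n^2 - 5n + 2)

We claim P(n) = -n(n^4 - 4n^3 - 5n^2 - 5n + 2) for all n ≥ 1.
Base step (n = 1): P(1) = 11, and the closed form gives 11. They agree.
Inductive step: suppose the statement holds for some k ≥ 1, so P(k) = k(-k^4 + 4k^3 + 5k^2 + 5k - 2).
Then P(k+1) = P(k) + (-5k^4 + 6k^3 + 29k^2 + 36k + 11) = (k(-k^4 + 4k^3 + 5k^2 + 5k - 2)) + (-5k^4 + 6k^3 + 29k^2 + 36k + 11).
Simplifying, P(k+1) = -(k + 1)(k^4 - 11k^2 - 23k - 11) = -(k+1)((k+1)^4 - 4(k+1)^3 - 5(k+1)^2 - 5(k+1) + 2),
which is the closed form with n = k+1.
This completes the induction.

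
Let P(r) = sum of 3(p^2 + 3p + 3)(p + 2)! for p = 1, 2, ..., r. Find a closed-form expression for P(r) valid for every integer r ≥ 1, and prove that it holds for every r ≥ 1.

We claim P(r) = (3r + 3)(r + 3)! - 18 for all r ≥ 1.
Base step (r = 1): P(1) = 126, and the closed form gives 126. They agree.
Suppose the result is true for r = p, so P(p) = (3p + 3)(p + 3)! - 18.
Then P(p+1) = P(p) + (3(p^2 + 5p + 7)(p + 3)!) = ((3p + 3)(p + 3)! - 18) + (3(p^2 + 5p + 7)(p + 3)!).
Simplifying, P(p+1) = (3(p+1) + 3)((p+1) + 3)! - 18,
which is the closed form with r = p+1.
By the principle of mathematical induction, the result holds for all r ≥ 1.

P(r) = (3r + 3)(r + 3)! - 18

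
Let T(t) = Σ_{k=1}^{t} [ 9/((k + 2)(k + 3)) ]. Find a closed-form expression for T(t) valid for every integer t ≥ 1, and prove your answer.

We claim T(t) = 3t/(t + 3) for all t ≥ 1.
Base case (t = 1): T(1) = 3/4, and the closed form gives 3/4. They agree.
Inductive step: suppose the statement holds for some k ≥ 1, so T(k) = 3k/(k + 3).
Then T(k+1) = T(k) + (9/((k + 3)(k + 4))) = (3k/(k + 3)) + (9/((k + 3)(k + 4))).
Simplifying, T(k+1) = 3(k + 1)/(k + 4) = 3(k+1)/((k+1) + 3),
which is the closed form with t = k+1.
This completes the induction.

T(t) = 3t/(t + 3)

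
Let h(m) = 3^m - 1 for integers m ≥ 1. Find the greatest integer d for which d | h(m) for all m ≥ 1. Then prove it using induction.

d = 2

Computing the first values: h(1) = 2 and h(2) = 8; gcd(2, 8) = 2, so d ≤ 2.
We prove 2 | 3^m - 1 for all m ≥ 1 by induction on m.
Base case (m = 1): h(1) = 2 = 2·(1), so 2 | h(1).
For the inductive step, assume it holds for an arbitrary i ≥ 1, i.e. 2 | h(i). Then
3^{i+1} − 1^{i+1} = 3·3^i − 1·1^i = 3·(3^i − 1^i) + (2)·1^i. The first term is divisible by 2 by the inductive hypothesis, and the second term (2)·1^i is divisible by 2 since 2 | 2. Hence 2 | h(i+1).
Hence, by induction on m, the claim holds for every m ≥ 1.
Therefore the largest such d is 2.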